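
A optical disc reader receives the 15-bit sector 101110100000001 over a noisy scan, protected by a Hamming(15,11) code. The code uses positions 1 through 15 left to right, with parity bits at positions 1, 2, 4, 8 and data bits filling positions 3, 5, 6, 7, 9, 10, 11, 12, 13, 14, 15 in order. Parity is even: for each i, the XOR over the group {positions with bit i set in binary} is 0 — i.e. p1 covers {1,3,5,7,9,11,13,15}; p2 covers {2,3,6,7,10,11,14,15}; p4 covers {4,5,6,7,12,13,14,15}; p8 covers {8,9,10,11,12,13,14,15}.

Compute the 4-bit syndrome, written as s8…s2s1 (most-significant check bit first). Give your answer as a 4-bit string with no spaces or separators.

s1 (pos 1,3,5,7,9,11,13,15): 1⊕1⊕1⊕1⊕0⊕0⊕0⊕1 = 1
s2 (pos 2,3,6,7,10,11,14,15): 0⊕1⊕0⊕1⊕0⊕0⊕0⊕1 = 1
s4 (pos 4,5,6,7,12,13,14,15): 1⊕1⊕0⊕1⊕0⊕0⊕0⊕1 = 0
s8 (pos 8,9,10,11,12,13,14,15): 0⊕0⊕0⊕0⊕0⊕0⊕0⊕1 = 1
Syndrome s8…s1 = 1011 → error at position 11.

1011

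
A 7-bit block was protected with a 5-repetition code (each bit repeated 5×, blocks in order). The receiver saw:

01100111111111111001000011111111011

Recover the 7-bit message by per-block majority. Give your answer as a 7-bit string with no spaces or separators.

0111011

Block 1 (01100): 2 ones → 0
Block 2 (11111): 5 ones → 1
Block 3 (11111): 5 ones → 1
Block 4 (11001): 3 ones → 1
Block 5 (00001): 1 one → 0
Block 6 (11111): 5 ones → 1
Block 7 (11011): 4 ones → 1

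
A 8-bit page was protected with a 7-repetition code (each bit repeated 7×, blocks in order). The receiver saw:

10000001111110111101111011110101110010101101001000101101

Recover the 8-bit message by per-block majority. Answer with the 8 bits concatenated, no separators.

01111101

Block 1 (1000000): 1 one → 0
Block 2 (1111110): 6 ones → 1
Block 3 (1111011): 6 ones → 1
Block 4 (1101111): 6 ones → 1
Block 5 (0101110): 4 ones → 1
Block 6 (0101011): 4 ones → 1
Block 7 (0100100): 2 ones → 0
Block 8 (0101101): 4 ones → 1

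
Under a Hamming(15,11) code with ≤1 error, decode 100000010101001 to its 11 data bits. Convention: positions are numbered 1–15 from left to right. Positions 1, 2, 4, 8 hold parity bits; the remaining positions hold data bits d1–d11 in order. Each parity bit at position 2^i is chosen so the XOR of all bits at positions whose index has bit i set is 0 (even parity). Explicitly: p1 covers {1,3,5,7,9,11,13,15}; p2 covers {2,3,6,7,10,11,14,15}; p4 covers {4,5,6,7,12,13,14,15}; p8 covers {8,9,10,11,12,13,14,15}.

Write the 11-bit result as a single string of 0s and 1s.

s1 (pos 1,3,5,7,9,11,13,15): 1⊕0⊕0⊕0⊕0⊕0⊕0⊕1 = 0
s2 (pos 2,3,6,7,10,11,14,15): 0⊕0⊕0⊕0⊕1⊕0⊕0⊕1 = 0
s4 (pos 4,5,6,7,12,13,14,15): 0⊕0⊕0⊕0⊕1⊕0⊕0⊕1 = 0
s8 (pos 8,9,10,11,12,13,14,15): 1⊕0⊕1⊕0⊕1⊕0⊕0⊕1 = 0
Syndrome s8…s1 = 0000 → no error.
Read data bits from positions 3,5,6,7,9,10,11,12,13,14,15: 00000101001

00000101001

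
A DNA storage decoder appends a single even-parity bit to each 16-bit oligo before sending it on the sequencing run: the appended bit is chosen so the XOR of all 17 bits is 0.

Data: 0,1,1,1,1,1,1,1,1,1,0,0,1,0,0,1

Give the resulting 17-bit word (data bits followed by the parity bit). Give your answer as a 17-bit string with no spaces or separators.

XOR of the 16 data bits: 0⊕1⊕1⊕1⊕1⊕1⊕1⊕1⊕1⊕1⊕0⊕0⊕1⊕0⊕0⊕1 = 1
Parity bit = 1 (so all 17 bits XOR to 0).

01111111110010011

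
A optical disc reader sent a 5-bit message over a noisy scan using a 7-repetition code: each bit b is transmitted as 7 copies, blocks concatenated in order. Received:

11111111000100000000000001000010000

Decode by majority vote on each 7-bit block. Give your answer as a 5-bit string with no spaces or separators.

Block 1 (1111111): 7 ones → 1
Block 2 (1000100): 2 ones → 0
Block 3 (0000000): 0 ones → 0
Block 4 (0000100): 1 one → 0
Block 5 (0010000): 1 one → 0

10000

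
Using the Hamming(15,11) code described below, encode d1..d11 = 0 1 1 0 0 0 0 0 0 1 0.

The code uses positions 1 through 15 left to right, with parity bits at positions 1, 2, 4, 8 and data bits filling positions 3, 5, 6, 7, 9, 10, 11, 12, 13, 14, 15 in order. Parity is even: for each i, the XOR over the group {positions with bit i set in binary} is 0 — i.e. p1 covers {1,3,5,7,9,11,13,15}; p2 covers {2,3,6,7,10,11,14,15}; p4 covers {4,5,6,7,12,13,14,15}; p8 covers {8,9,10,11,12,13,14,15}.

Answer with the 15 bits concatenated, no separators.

100111010000010

Place data at non-parity positions: p1 p2 0 p4 1 1 0 p8 0 0 0 0 0 1 0
p1 (pos 1,3,5,7,9,11,13,15): XOR of data positions = 0⊕1⊕0⊕0⊕0⊕0⊕0 = 1
p2 (pos 2,3,6,7,10,11,14,15): XOR of data positions = 0⊕1⊕0⊕0⊕0⊕1⊕0 = 0
p4 (pos 4,5,6,7,12,13,14,15): XOR of data positions = 1⊕1⊕0⊕0⊕0⊕1⊕0 = 1
p8 (pos 8,9,10,11,12,13,14,15): XOR of data positions = 0⊕0⊕0⊕0⊕0⊕1⊕0 = 1
Codeword: 100111010000010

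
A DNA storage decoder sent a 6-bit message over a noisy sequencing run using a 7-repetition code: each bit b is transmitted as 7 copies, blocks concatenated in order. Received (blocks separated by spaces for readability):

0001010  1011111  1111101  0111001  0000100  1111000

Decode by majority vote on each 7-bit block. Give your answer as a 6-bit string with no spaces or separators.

Block 1 (0001010): 2 ones → 0
Block 2 (1011111): 6 ones → 1
Block 3 (1111101): 6 ones → 1
Block 4 (0111001): 4 ones → 1
Block 5 (0000100): 1 one → 0
Block 6 (1111000): 4 ones → 1

011101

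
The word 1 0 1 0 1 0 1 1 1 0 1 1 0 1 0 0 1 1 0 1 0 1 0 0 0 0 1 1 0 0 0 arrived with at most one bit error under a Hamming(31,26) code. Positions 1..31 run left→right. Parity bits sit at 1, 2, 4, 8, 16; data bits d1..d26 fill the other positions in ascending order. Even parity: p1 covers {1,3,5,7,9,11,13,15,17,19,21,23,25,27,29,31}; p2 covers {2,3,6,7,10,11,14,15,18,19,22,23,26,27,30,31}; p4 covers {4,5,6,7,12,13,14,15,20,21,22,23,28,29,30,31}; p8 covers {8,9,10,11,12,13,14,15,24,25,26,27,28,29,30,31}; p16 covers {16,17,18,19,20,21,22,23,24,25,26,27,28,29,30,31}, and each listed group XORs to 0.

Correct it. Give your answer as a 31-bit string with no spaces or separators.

1010101110110000110101000011000

s1 (pos 1,3,5,7,9,11,13,15,17,19,21,23,25,27,29,31): 1⊕1⊕1⊕1⊕1⊕1⊕0⊕0⊕1⊕0⊕0⊕0⊕0⊕1⊕0⊕0 = 0
s2 (pos 2,3,6,7,10,11,14,15,18,19,22,23,26,27,30,31): 0⊕1⊕0⊕1⊕0⊕1⊕1⊕0⊕1⊕0⊕1⊕0⊕0⊕1⊕0⊕0 = 1
s4 (pos 4,5,6,7,12,13,14,15,20,21,22,23,28,29,30,31): 0⊕1⊕0⊕1⊕1⊕0⊕1⊕0⊕1⊕0⊕1⊕0⊕1⊕0⊕0⊕0 = 1
s8 (pos 8,9,10,11,12,13,14,15,24,25,26,27,28,29,30,31): 1⊕1⊕0⊕1⊕1⊕0⊕1⊕0⊕0⊕0⊕0⊕1⊕1⊕0⊕0⊕0 = 1
s16 (pos 16,17,18,19,20,21,22,23,24,25,26,27,28,29,30,31): 0⊕1⊕1⊕0⊕1⊕0⊕1⊕0⊕0⊕0⊕0⊕1⊕1⊕0⊕0⊕0 = 0
Syndrome s16…s1 = 01110 → error at position 14.
Flip position 14: 1010101110110100110101000011000 → 1010101110110000110101000011000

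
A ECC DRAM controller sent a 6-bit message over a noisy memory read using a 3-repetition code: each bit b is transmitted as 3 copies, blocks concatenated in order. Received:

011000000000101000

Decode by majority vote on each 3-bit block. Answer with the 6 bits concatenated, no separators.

Block 1 (011): 2 ones → 1
Block 2 (000): 0 ones → 0
Block 3 (000): 0 ones → 0
Block 4 (000): 0 ones → 0
Block 5 (101): 2 ones → 1
Block 6 (000): 0 ones → 0

100010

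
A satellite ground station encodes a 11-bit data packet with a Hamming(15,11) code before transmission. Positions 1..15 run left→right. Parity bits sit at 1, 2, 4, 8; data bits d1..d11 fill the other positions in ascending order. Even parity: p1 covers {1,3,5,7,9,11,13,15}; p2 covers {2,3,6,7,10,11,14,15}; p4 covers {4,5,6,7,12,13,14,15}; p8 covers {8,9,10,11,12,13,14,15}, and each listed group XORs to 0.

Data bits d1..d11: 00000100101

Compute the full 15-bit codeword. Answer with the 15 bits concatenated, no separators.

000000010100101

Place data at non-parity positions: p1 p2 0 p4 0 0 0 p8 0 1 0 0 1 0 1
p1 (pos 1,3,5,7,9,11,13,15): XOR of data positions = 0⊕0⊕0⊕0⊕0⊕1⊕1 = 0
p2 (pos 2,3,6,7,10,11,14,15): XOR of data positions = 0⊕0⊕0⊕1⊕0⊕0⊕1 = 0
p4 (pos 4,5,6,7,12,13,14,15): XOR of data positions = 0⊕0⊕0⊕0⊕1⊕0⊕1 = 0
p8 (pos 8,9,10,11,12,13,14,15): XOR of data positions = 0⊕1⊕0⊕0⊕1⊕0⊕1 = 1
Codeword: 000000010100101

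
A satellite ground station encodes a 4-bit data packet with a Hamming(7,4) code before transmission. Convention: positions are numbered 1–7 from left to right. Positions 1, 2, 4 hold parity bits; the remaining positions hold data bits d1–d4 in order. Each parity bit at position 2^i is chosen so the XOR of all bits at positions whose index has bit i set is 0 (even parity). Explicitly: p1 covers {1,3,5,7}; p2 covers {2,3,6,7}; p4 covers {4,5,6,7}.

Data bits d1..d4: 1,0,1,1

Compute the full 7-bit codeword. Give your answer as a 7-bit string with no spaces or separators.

0110011

Place data at non-parity positions: p1 p2 1 p4 0 1 1
p1 (pos 1,3,5,7): XOR of data positions = 1⊕0⊕1 = 0
p2 (pos 2,3,6,7): XOR of data positions = 1⊕1⊕1 = 1
p4 (pos 4,5,6,7): XOR of data positions = 0⊕1⊕1 = 0
Codeword: 0110011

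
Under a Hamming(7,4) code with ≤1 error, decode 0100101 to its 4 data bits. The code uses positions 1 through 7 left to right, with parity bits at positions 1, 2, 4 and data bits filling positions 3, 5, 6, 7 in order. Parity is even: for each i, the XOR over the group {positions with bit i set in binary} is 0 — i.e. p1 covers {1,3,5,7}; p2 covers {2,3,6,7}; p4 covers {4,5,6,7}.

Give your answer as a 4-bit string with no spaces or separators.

0101

s1 (pos 1,3,5,7): 0⊕0⊕1⊕1 = 0
s2 (pos 2,3,6,7): 1⊕0⊕0⊕1 = 0
s4 (pos 4,5,6,7): 0⊕1⊕0⊕1 = 0
Syndrome s4…s1 = 000 → no error.
Read data bits from positions 3,5,6,7: 0101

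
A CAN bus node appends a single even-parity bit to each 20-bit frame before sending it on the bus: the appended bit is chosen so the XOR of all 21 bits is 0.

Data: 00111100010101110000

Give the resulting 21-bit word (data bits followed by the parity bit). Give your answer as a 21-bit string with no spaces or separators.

001111000101011100001

XOR of the 20 data bits: 0⊕0⊕1⊕1⊕1⊕1⊕0⊕0⊕0⊕1⊕0⊕1⊕0⊕1⊕1⊕1⊕0⊕0⊕0⊕0 = 1
Parity bit = 1 (so all 21 bits XOR to 0).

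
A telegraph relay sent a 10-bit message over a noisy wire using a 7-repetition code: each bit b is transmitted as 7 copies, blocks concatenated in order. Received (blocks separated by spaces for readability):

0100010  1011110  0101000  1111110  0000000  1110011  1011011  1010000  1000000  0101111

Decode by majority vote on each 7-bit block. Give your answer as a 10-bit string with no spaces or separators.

Block 1 (0100010): 2 ones → 0
Block 2 (1011110): 5 ones → 1
Block 3 (0101000): 2 ones → 0
Block 4 (1111110): 6 ones → 1
Block 5 (0000000): 0 ones → 0
Block 6 (1110011): 5 ones → 1
Block 7 (1011011): 5 ones → 1
Block 8 (1010000): 2 ones → 0
Block 9 (1000000): 1 one → 0
Block 10 (0101111): 5 ones → 1

0101011001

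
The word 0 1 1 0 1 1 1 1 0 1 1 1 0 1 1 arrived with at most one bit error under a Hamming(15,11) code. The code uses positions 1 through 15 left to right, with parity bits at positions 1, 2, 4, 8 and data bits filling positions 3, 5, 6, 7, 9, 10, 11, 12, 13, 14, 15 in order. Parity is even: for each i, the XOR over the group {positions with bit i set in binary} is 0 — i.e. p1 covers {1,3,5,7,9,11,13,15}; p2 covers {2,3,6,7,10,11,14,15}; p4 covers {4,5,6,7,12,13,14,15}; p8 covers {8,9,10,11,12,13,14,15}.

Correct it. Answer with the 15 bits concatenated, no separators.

s1 (pos 1,3,5,7,9,11,13,15): 0⊕1⊕1⊕1⊕0⊕1⊕0⊕1 = 1
s2 (pos 2,3,6,7,10,11,14,15): 1⊕1⊕1⊕1⊕1⊕1⊕1⊕1 = 0
s4 (pos 4,5,6,7,12,13,14,15): 0⊕1⊕1⊕1⊕1⊕0⊕1⊕1 = 0
s8 (pos 8,9,10,11,12,13,14,15): 1⊕0⊕1⊕1⊕1⊕0⊕1⊕1 = 0
Syndrome s8…s1 = 0001 → error at position 1.
Flip position 1: 011011110111011 → 111011110111011

111011110111011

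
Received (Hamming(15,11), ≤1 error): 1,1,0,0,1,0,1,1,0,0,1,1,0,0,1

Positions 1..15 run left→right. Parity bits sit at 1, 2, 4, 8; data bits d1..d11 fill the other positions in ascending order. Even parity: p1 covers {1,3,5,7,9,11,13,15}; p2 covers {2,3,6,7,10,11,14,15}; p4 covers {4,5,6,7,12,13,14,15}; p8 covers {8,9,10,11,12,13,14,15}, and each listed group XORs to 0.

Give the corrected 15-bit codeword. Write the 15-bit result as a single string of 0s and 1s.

010010110011001

s1 (pos 1,3,5,7,9,11,13,15): 1⊕0⊕1⊕1⊕0⊕1⊕0⊕1 = 1
s2 (pos 2,3,6,7,10,11,14,15): 1⊕0⊕0⊕1⊕0⊕1⊕0⊕1 = 0
s4 (pos 4,5,6,7,12,13,14,15): 0⊕1⊕0⊕1⊕1⊕0⊕0⊕1 = 0
s8 (pos 8,9,10,11,12,13,14,15): 1⊕0⊕0⊕1⊕1⊕0⊕0⊕1 = 0
Syndrome s8…s1 = 0001 → error at position 1.
Flip position 1: 110010110011001 → 010010110011001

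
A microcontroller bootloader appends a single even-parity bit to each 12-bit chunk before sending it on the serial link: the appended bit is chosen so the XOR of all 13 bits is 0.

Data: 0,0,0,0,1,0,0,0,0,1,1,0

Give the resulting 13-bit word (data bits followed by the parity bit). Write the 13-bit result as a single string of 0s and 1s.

0000100001101

XOR of the 12 data bits: 0⊕0⊕0⊕0⊕1⊕0⊕0⊕0⊕0⊕1⊕1⊕0 = 1
Parity bit = 1 (so all 13 bits XOR to 0).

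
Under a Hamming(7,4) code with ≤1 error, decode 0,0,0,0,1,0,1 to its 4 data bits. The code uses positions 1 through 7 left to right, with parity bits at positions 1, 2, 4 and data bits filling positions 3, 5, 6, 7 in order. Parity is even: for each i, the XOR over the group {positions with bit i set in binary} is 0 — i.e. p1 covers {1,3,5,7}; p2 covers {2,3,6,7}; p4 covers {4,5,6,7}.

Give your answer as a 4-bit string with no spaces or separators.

s1 (pos 1,3,5,7): 0⊕0⊕1⊕1 = 0
s2 (pos 2,3,6,7): 0⊕0⊕0⊕1 = 1
s4 (pos 4,5,6,7): 0⊕1⊕0⊕1 = 0
Syndrome s4…s1 = 010 → error at position 2.
Flip position 2: 0000101 → 0100101
Read data bits from positions 3,5,6,7: 0101

0101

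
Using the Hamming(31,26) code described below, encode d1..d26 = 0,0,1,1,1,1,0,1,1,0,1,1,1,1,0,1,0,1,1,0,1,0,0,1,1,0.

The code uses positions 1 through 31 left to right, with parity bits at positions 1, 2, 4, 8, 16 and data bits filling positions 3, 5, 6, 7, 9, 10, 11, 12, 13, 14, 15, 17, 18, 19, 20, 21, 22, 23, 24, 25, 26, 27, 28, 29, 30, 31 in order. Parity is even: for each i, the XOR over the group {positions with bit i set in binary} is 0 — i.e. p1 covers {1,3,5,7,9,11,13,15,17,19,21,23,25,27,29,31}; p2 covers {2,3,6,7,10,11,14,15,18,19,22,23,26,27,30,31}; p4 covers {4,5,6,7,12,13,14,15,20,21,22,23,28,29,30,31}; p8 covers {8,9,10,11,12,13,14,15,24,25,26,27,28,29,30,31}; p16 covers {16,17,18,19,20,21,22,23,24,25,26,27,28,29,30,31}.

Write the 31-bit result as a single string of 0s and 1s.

1101011111011011111010110100110

Place data at non-parity positions: p1 p2 0 p4 0 1 1 p8 1 1 0 1 1 0 1 p16 1 1 1 0 1 0 1 1 0 1 0 0 1 1 0
p1 (pos 1,3,5,7,9,11,13,15,17,19,21,23,25,27,29,31): XOR of data positions = 0⊕0⊕1⊕1⊕0⊕1⊕1⊕1⊕1⊕1⊕1⊕0⊕0⊕1⊕0 = 1
p2 (pos 2,3,6,7,10,11,14,15,18,19,22,23,26,27,30,31): XOR of data positions = 0⊕1⊕1⊕1⊕0⊕0⊕1⊕1⊕1⊕0⊕1⊕1⊕0⊕1⊕0 = 1
p4 (pos 4,5,6,7,12,13,14,15,20,21,22,23,28,29,30,31): XOR of data positions = 0⊕1⊕1⊕1⊕1⊕0⊕1⊕0⊕1⊕0⊕1⊕0⊕1⊕1⊕0 = 1
p8 (pos 8,9,10,11,12,13,14,15,24,25,26,27,28,29,30,31): XOR of data positions = 1⊕1⊕0⊕1⊕1⊕0⊕1⊕1⊕0⊕1⊕0⊕0⊕1⊕1⊕0 = 1
p16 (pos 16,17,18,19,20,21,22,23,24,25,26,27,28,29,30,31): XOR of data positions = 1⊕1⊕1⊕0⊕1⊕0⊕1⊕1⊕0⊕1⊕0⊕0⊕1⊕1⊕0 = 1
Codeword: 1101011111011011111010110100110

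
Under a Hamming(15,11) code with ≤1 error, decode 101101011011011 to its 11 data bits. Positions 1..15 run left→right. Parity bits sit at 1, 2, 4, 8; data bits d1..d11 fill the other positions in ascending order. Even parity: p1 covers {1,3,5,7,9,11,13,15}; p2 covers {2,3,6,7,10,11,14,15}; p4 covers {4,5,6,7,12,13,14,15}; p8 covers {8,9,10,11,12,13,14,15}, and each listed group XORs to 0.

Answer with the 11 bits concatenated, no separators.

10111011011

s1 (pos 1,3,5,7,9,11,13,15): 1⊕1⊕0⊕0⊕1⊕1⊕0⊕1 = 1
s2 (pos 2,3,6,7,10,11,14,15): 0⊕1⊕1⊕0⊕0⊕1⊕1⊕1 = 1
s4 (pos 4,5,6,7,12,13,14,15): 1⊕0⊕1⊕0⊕1⊕0⊕1⊕1 = 1
s8 (pos 8,9,10,11,12,13,14,15): 1⊕1⊕0⊕1⊕1⊕0⊕1⊕1 = 0
Syndrome s8…s1 = 0111 → error at position 7.
Flip position 7: 101101011011011 → 101101111011011
Read data bits from positions 3,5,6,7,9,10,11,12,13,14,15: 10111011011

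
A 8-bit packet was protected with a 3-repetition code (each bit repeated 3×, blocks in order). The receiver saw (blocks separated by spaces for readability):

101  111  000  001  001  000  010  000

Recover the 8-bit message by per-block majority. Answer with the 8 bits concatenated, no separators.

Block 1 (101): 2 ones → 1
Block 2 (111): 3 ones → 1
Block 3 (000): 0 ones → 0
Block 4 (001): 1 one → 0
Block 5 (001): 1 one → 0
Block 6 (000): 0 ones → 0
Block 7 (010): 1 one → 0
Block 8 (000): 0 ones → 0

11000000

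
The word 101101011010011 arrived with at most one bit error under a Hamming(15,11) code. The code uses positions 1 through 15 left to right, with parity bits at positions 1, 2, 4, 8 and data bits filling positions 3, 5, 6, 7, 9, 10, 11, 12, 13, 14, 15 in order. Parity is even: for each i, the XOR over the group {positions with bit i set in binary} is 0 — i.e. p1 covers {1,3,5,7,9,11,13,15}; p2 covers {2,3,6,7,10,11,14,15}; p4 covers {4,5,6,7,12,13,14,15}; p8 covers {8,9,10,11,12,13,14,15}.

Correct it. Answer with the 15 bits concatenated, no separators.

101101011000011

s1 (pos 1,3,5,7,9,11,13,15): 1⊕1⊕0⊕0⊕1⊕1⊕0⊕1 = 1
s2 (pos 2,3,6,7,10,11,14,15): 0⊕1⊕1⊕0⊕0⊕1⊕1⊕1 = 1
s4 (pos 4,5,6,7,12,13,14,15): 1⊕0⊕1⊕0⊕0⊕0⊕1⊕1 = 0
s8 (pos 8,9,10,11,12,13,14,15): 1⊕1⊕0⊕1⊕0⊕0⊕1⊕1 = 1
Syndrome s8…s1 = 1011 → error at position 11.
Flip position 11: 101101011010011 → 101101011000011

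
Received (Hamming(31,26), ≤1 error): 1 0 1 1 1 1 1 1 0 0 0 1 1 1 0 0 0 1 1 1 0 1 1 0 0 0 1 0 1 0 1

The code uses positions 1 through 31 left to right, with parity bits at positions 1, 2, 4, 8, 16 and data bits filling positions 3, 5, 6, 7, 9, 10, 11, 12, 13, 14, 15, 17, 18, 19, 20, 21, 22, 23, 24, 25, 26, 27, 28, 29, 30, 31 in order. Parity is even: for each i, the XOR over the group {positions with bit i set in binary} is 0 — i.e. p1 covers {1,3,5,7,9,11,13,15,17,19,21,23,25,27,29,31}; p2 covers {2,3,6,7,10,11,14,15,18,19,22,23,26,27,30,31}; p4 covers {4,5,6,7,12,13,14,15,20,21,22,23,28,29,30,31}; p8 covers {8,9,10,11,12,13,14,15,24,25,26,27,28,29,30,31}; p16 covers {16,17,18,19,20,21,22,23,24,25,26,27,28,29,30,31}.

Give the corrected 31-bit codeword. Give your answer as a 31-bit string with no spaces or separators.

s1 (pos 1,3,5,7,9,11,13,15,17,19,21,23,25,27,29,31): 1⊕1⊕1⊕1⊕0⊕0⊕1⊕0⊕0⊕1⊕0⊕1⊕0⊕1⊕1⊕1 = 0
s2 (pos 2,3,6,7,10,11,14,15,18,19,22,23,26,27,30,31): 0⊕1⊕1⊕1⊕0⊕0⊕1⊕0⊕1⊕1⊕1⊕1⊕0⊕1⊕0⊕1 = 0
s4 (pos 4,5,6,7,12,13,14,15,20,21,22,23,28,29,30,31): 1⊕1⊕1⊕1⊕1⊕1⊕1⊕0⊕1⊕0⊕1⊕1⊕0⊕1⊕0⊕1 = 0
s8 (pos 8,9,10,11,12,13,14,15,24,25,26,27,28,29,30,31): 1⊕0⊕0⊕0⊕1⊕1⊕1⊕0⊕0⊕0⊕0⊕1⊕0⊕1⊕0⊕1 = 1
s16 (pos 16,17,18,19,20,21,22,23,24,25,26,27,28,29,30,31): 0⊕0⊕1⊕1⊕1⊕0⊕1⊕1⊕0⊕0⊕0⊕1⊕0⊕1⊕0⊕1 = 0
Syndrome s16…s1 = 01000 → error at position 8.
Flip position 8: 1011111100011100011101100010101 → 1011111000011100011101100010101

1011111000011100011101100010101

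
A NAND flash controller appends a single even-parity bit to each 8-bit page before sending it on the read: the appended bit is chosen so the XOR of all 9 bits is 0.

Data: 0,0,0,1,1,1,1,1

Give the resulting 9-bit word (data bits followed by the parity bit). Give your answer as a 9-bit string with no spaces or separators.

000111111

XOR of the 8 data bits: 0⊕0⊕0⊕1⊕1⊕1⊕1⊕1 = 1
Parity bit = 1 (so all 9 bits XOR to 0).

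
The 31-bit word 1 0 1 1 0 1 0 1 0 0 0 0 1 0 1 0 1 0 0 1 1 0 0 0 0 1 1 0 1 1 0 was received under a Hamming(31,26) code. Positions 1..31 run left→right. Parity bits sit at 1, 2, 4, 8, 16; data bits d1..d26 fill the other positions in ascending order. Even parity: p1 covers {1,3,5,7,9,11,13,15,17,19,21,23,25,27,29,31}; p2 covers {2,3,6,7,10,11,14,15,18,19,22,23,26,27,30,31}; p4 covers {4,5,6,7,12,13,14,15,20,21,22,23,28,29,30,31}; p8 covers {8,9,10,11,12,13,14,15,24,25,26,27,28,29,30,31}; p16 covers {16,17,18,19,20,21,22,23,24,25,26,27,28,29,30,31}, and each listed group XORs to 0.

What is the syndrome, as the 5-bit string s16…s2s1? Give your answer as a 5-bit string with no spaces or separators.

11000

s1 (pos 1,3,5,7,9,11,13,15,17,19,21,23,25,27,29,31): 1⊕1⊕0⊕0⊕0⊕0⊕1⊕1⊕1⊕0⊕1⊕0⊕0⊕1⊕1⊕0 = 0
s2 (pos 2,3,6,7,10,11,14,15,18,19,22,23,26,27,30,31): 0⊕1⊕1⊕0⊕0⊕0⊕0⊕1⊕0⊕0⊕0⊕0⊕1⊕1⊕1⊕0 = 0
s4 (pos 4,5,6,7,12,13,14,15,20,21,22,23,28,29,30,31): 1⊕0⊕1⊕0⊕0⊕1⊕0⊕1⊕1⊕1⊕0⊕0⊕0⊕1⊕1⊕0 = 0
s8 (pos 8,9,10,11,12,13,14,15,24,25,26,27,28,29,30,31): 1⊕0⊕0⊕0⊕0⊕1⊕0⊕1⊕0⊕0⊕1⊕1⊕0⊕1⊕1⊕0 = 1
s16 (pos 16,17,18,19,20,21,22,23,24,25,26,27,28,29,30,31): 0⊕1⊕0⊕0⊕1⊕1⊕0⊕0⊕0⊕0⊕1⊕1⊕0⊕1⊕1⊕0 = 1
Syndrome s16…s1 = 11000 → error at position 24.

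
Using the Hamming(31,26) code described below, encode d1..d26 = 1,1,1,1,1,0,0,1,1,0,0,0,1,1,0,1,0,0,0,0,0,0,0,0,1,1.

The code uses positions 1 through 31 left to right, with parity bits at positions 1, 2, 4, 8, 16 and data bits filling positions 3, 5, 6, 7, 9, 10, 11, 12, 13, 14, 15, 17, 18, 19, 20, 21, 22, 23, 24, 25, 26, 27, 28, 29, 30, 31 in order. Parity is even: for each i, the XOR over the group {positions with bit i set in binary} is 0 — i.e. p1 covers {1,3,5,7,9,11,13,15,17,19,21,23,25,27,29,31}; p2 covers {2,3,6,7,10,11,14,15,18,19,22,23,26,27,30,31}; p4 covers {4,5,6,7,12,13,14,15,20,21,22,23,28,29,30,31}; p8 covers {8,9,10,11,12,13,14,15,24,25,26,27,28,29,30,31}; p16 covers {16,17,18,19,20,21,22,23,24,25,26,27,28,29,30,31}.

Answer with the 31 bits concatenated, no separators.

Place data at non-parity positions: p1 p2 1 p4 1 1 1 p8 1 0 0 1 1 0 0 p16 0 1 1 0 1 0 0 0 0 0 0 0 0 1 1
p1 (pos 1,3,5,7,9,11,13,15,17,19,21,23,25,27,29,31): XOR of data positions = 1⊕1⊕1⊕1⊕0⊕1⊕0⊕0⊕1⊕1⊕0⊕0⊕0⊕0⊕1 = 0
p2 (pos 2,3,6,7,10,11,14,15,18,19,22,23,26,27,30,31): XOR of data positions = 1⊕1⊕1⊕0⊕0⊕0⊕0⊕1⊕1⊕0⊕0⊕0⊕0⊕1⊕1 = 1
p4 (pos 4,5,6,7,12,13,14,15,20,21,22,23,28,29,30,31): XOR of data positions = 1⊕1⊕1⊕1⊕1⊕0⊕0⊕0⊕1⊕0⊕0⊕0⊕0⊕1⊕1 = 0
p8 (pos 8,9,10,11,12,13,14,15,24,25,26,27,28,29,30,31): XOR of data positions = 1⊕0⊕0⊕1⊕1⊕0⊕0⊕0⊕0⊕0⊕0⊕0⊕0⊕1⊕1 = 1
p16 (pos 16,17,18,19,20,21,22,23,24,25,26,27,28,29,30,31): XOR of data positions = 0⊕1⊕1⊕0⊕1⊕0⊕0⊕0⊕0⊕0⊕0⊕0⊕0⊕1⊕1 = 1
Codeword: 0110111110011001011010000000011

0110111110011001011010000000011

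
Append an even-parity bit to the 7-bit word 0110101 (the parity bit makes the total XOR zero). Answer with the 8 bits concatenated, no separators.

01101010

XOR of the 7 data bits: 0⊕1⊕1⊕0⊕1⊕0⊕1 = 0
Parity bit = 0 (so all 8 bits XOR to 0).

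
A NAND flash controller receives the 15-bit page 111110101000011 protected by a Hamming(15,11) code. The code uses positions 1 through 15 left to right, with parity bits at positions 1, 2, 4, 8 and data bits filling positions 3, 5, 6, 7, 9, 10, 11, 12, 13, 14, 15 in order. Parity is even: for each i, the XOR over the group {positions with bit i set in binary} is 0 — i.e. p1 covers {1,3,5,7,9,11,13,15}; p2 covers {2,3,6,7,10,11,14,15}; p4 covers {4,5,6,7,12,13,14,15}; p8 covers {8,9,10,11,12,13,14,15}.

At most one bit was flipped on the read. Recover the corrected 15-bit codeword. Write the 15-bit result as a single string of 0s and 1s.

s1 (pos 1,3,5,7,9,11,13,15): 1⊕1⊕1⊕1⊕1⊕0⊕0⊕1 = 0
s2 (pos 2,3,6,7,10,11,14,15): 1⊕1⊕0⊕1⊕0⊕0⊕1⊕1 = 1
s4 (pos 4,5,6,7,12,13,14,15): 1⊕1⊕0⊕1⊕0⊕0⊕1⊕1 = 1
s8 (pos 8,9,10,11,12,13,14,15): 0⊕1⊕0⊕0⊕0⊕0⊕1⊕1 = 1
Syndrome s8…s1 = 1110 → error at position 14.
Flip position 14: 111110101000011 → 111110101000001

111110101000001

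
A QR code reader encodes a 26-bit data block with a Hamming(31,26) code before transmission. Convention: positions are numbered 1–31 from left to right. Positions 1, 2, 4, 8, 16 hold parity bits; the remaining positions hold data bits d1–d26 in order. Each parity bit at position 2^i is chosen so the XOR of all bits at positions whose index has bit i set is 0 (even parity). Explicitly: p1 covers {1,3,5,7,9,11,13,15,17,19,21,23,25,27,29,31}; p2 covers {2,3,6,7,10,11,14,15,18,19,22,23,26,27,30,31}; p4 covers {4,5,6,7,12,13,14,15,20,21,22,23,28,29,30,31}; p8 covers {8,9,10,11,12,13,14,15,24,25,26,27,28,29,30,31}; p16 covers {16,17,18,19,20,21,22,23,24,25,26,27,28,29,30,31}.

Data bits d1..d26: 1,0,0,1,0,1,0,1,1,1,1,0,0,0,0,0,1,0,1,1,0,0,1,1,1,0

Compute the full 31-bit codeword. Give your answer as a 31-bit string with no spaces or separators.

Place data at non-parity positions: p1 p2 1 p4 0 0 1 p8 0 1 0 1 1 1 1 p16 0 0 0 0 0 1 0 1 1 0 0 1 1 1 0
p1 (pos 1,3,5,7,9,11,13,15,17,19,21,23,25,27,29,31): XOR of data positions = 1⊕0⊕1⊕0⊕0⊕1⊕1⊕0⊕0⊕0⊕0⊕1⊕0⊕1⊕0 = 0
p2 (pos 2,3,6,7,10,11,14,15,18,19,22,23,26,27,30,31): XOR of data positions = 1⊕0⊕1⊕1⊕0⊕1⊕1⊕0⊕0⊕1⊕0⊕0⊕0⊕1⊕0 = 1
p4 (pos 4,5,6,7,12,13,14,15,20,21,22,23,28,29,30,31): XOR of data positions = 0⊕0⊕1⊕1⊕1⊕1⊕1⊕0⊕0⊕1⊕0⊕1⊕1⊕1⊕0 = 1
p8 (pos 8,9,10,11,12,13,14,15,24,25,26,27,28,29,30,31): XOR of data positions = 0⊕1⊕0⊕1⊕1⊕1⊕1⊕1⊕1⊕0⊕0⊕1⊕1⊕1⊕0 = 0
p16 (pos 16,17,18,19,20,21,22,23,24,25,26,27,28,29,30,31): XOR of data positions = 0⊕0⊕0⊕0⊕0⊕1⊕0⊕1⊕1⊕0⊕0⊕1⊕1⊕1⊕0 = 0
Codeword: 0111001001011110000001011001110

0111001001011110000001011001110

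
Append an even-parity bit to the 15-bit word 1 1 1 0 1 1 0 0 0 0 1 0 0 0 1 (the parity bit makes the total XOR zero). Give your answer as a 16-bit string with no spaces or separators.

XOR of the 15 data bits: 1⊕1⊕1⊕0⊕1⊕1⊕0⊕0⊕0⊕0⊕1⊕0⊕0⊕0⊕1 = 1
Parity bit = 1 (so all 16 bits XOR to 0).

1110110000100011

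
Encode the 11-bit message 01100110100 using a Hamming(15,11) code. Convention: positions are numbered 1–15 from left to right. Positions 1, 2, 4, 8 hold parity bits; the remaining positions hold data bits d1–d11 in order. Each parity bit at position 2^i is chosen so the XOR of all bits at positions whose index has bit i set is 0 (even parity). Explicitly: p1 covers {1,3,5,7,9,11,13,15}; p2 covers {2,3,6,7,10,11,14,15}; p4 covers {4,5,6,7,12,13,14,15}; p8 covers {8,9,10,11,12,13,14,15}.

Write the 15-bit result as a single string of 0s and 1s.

Place data at non-parity positions: p1 p2 0 p4 1 1 0 p8 0 1 1 0 1 0 0
p1 (pos 1,3,5,7,9,11,13,15): XOR of data positions = 0⊕1⊕0⊕0⊕1⊕1⊕0 = 1
p2 (pos 2,3,6,7,10,11,14,15): XOR of data positions = 0⊕1⊕0⊕1⊕1⊕0⊕0 = 1
p4 (pos 4,5,6,7,12,13,14,15): XOR of data positions = 1⊕1⊕0⊕0⊕1⊕0⊕0 = 1
p8 (pos 8,9,10,11,12,13,14,15): XOR of data positions = 0⊕1⊕1⊕0⊕1⊕0⊕0 = 1
Codeword: 110111010110100

110111010110100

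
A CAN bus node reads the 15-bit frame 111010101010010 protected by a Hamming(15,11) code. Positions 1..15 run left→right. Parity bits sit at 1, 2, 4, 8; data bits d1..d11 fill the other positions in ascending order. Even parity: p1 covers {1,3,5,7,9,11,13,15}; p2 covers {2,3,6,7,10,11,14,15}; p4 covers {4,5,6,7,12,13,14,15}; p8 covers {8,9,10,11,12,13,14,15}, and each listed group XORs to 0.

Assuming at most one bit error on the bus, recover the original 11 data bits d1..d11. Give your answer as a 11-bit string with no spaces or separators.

s1 (pos 1,3,5,7,9,11,13,15): 1⊕1⊕1⊕1⊕1⊕1⊕0⊕0 = 0
s2 (pos 2,3,6,7,10,11,14,15): 1⊕1⊕0⊕1⊕0⊕1⊕1⊕0 = 1
s4 (pos 4,5,6,7,12,13,14,15): 0⊕1⊕0⊕1⊕0⊕0⊕1⊕0 = 1
s8 (pos 8,9,10,11,12,13,14,15): 0⊕1⊕0⊕1⊕0⊕0⊕1⊕0 = 1
Syndrome s8…s1 = 1110 → error at position 14.
Flip position 14: 111010101010010 → 111010101010000
Read data bits from positions 3,5,6,7,9,10,11,12,13,14,15: 11011010000

11011010000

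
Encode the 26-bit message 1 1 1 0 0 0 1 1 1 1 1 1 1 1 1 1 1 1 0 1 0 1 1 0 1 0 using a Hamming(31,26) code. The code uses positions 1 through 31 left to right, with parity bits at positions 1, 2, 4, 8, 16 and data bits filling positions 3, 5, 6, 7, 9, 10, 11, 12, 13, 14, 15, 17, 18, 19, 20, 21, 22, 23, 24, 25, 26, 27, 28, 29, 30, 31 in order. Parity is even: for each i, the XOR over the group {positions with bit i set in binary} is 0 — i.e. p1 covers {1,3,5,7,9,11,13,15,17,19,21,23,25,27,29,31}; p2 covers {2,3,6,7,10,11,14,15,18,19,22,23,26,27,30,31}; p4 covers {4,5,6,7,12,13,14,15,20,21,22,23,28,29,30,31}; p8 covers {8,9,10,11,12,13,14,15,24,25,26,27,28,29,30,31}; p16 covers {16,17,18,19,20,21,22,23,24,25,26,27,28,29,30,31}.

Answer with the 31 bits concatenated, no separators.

1110110100111111111111101011010

Place data at non-parity positions: p1 p2 1 p4 1 1 0 p8 0 0 1 1 1 1 1 p16 1 1 1 1 1 1 1 0 1 0 1 1 0 1 0
p1 (pos 1,3,5,7,9,11,13,15,17,19,21,23,25,27,29,31): XOR of data positions = 1⊕1⊕0⊕0⊕1⊕1⊕1⊕1⊕1⊕1⊕1⊕1⊕1⊕0⊕0 = 1
p2 (pos 2,3,6,7,10,11,14,15,18,19,22,23,26,27,30,31): XOR of data positions = 1⊕1⊕0⊕0⊕1⊕1⊕1⊕1⊕1⊕1⊕1⊕0⊕1⊕1⊕0 = 1
p4 (pos 4,5,6,7,12,13,14,15,20,21,22,23,28,29,30,31): XOR of data positions = 1⊕1⊕0⊕1⊕1⊕1⊕1⊕1⊕1⊕1⊕1⊕1⊕0⊕1⊕0 = 0
p8 (pos 8,9,10,11,12,13,14,15,24,25,26,27,28,29,30,31): XOR of data positions = 0⊕0⊕1⊕1⊕1⊕1⊕1⊕0⊕1⊕0⊕1⊕1⊕0⊕1⊕0 = 1
p16 (pos 16,17,18,19,20,21,22,23,24,25,26,27,28,29,30,31): XOR of data positions = 1⊕1⊕1⊕1⊕1⊕1⊕1⊕0⊕1⊕0⊕1⊕1⊕0⊕1⊕0 = 1
Codeword: 1110110100111111111111101011010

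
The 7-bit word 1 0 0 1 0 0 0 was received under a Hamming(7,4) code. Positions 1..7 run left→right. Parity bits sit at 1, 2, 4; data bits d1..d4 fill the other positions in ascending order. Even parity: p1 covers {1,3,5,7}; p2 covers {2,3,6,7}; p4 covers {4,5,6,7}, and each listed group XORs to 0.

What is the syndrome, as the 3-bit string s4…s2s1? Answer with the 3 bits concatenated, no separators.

101

s1 (pos 1,3,5,7): 1⊕0⊕0⊕0 = 1
s2 (pos 2,3,6,7): 0⊕0⊕0⊕0 = 0
s4 (pos 4,5,6,7): 1⊕0⊕0⊕0 = 1
Syndrome s4…s1 = 101 → error at position 5.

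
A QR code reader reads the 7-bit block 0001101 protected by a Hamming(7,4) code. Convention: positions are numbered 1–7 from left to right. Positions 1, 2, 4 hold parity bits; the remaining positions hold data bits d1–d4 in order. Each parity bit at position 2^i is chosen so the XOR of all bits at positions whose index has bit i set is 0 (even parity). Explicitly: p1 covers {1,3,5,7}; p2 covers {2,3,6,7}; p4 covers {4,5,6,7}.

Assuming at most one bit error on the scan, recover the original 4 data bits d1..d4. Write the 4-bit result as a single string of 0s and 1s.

s1 (pos 1,3,5,7): 0⊕0⊕1⊕1 = 0
s2 (pos 2,3,6,7): 0⊕0⊕0⊕1 = 1
s4 (pos 4,5,6,7): 1⊕1⊕0⊕1 = 1
Syndrome s4…s1 = 110 → error at position 6.
Flip position 6: 0001101 → 0001111
Read data bits from positions 3,5,6,7: 0111

0111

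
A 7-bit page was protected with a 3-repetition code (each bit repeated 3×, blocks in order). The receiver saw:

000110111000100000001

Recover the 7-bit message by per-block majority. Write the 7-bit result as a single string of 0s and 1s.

0110000

Block 1 (000): 0 ones → 0
Block 2 (110): 2 ones → 1
Block 3 (111): 3 ones → 1
Block 4 (000): 0 ones → 0
Block 5 (100): 1 one → 0
Block 6 (000): 0 ones → 0
Block 7 (001): 1 one → 0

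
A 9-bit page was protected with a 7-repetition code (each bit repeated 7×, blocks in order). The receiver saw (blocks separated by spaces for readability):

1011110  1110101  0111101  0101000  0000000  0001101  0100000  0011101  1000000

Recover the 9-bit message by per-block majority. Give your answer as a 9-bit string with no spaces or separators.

111000010

Block 1 (1011110): 5 ones → 1
Block 2 (1110101): 5 ones → 1
Block 3 (0111101): 5 ones → 1
Block 4 (0101000): 2 ones → 0
Block 5 (0000000): 0 ones → 0
Block 6 (0001101): 3 ones → 0
Block 7 (0100000): 1 one → 0
Block 8 (0011101): 4 ones → 1
Block 9 (1000000): 1 one → 0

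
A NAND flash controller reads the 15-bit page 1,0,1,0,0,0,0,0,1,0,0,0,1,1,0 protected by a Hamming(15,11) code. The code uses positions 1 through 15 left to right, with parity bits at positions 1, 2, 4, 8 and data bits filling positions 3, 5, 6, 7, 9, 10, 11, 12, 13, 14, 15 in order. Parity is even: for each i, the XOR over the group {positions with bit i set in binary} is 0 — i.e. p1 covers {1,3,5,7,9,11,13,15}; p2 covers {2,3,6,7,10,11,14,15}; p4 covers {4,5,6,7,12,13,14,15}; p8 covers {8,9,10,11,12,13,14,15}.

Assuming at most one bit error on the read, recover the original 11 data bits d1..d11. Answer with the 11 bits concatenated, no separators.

s1 (pos 1,3,5,7,9,11,13,15): 1⊕1⊕0⊕0⊕1⊕0⊕1⊕0 = 0
s2 (pos 2,3,6,7,10,11,14,15): 0⊕1⊕0⊕0⊕0⊕0⊕1⊕0 = 0
s4 (pos 4,5,6,7,12,13,14,15): 0⊕0⊕0⊕0⊕0⊕1⊕1⊕0 = 0
s8 (pos 8,9,10,11,12,13,14,15): 0⊕1⊕0⊕0⊕0⊕1⊕1⊕0 = 1
Syndrome s8…s1 = 1000 → error at position 8.
Flip position 8: 101000001000110 → 101000011000110
Read data bits from positions 3,5,6,7,9,10,11,12,13,14,15: 10001000110

10001000110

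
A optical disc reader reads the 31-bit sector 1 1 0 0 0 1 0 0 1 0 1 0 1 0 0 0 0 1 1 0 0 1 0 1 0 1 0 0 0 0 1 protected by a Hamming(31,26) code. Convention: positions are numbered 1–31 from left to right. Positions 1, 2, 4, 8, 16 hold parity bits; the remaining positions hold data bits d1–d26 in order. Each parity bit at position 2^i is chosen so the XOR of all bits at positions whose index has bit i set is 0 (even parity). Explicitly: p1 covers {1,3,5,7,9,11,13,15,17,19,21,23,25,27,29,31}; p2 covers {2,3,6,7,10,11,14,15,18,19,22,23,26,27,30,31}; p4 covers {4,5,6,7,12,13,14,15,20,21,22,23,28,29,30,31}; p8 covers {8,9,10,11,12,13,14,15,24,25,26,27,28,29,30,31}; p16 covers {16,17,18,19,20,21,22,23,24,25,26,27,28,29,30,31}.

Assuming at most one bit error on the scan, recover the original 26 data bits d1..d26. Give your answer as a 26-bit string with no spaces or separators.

00101010100011001010100001

s1 (pos 1,3,5,7,9,11,13,15,17,19,21,23,25,27,29,31): 1⊕0⊕0⊕0⊕1⊕1⊕1⊕0⊕0⊕1⊕0⊕0⊕0⊕0⊕0⊕1 = 0
s2 (pos 2,3,6,7,10,11,14,15,18,19,22,23,26,27,30,31): 1⊕0⊕1⊕0⊕0⊕1⊕0⊕0⊕1⊕1⊕1⊕0⊕1⊕0⊕0⊕1 = 0
s4 (pos 4,5,6,7,12,13,14,15,20,21,22,23,28,29,30,31): 0⊕0⊕1⊕0⊕0⊕1⊕0⊕0⊕0⊕0⊕1⊕0⊕0⊕0⊕0⊕1 = 0
s8 (pos 8,9,10,11,12,13,14,15,24,25,26,27,28,29,30,31): 0⊕1⊕0⊕1⊕0⊕1⊕0⊕0⊕1⊕0⊕1⊕0⊕0⊕0⊕0⊕1 = 0
s16 (pos 16,17,18,19,20,21,22,23,24,25,26,27,28,29,30,31): 0⊕0⊕1⊕1⊕0⊕0⊕1⊕0⊕1⊕0⊕1⊕0⊕0⊕0⊕0⊕1 = 0
Syndrome s16…s1 = 00000 → no error.
Read data bits from positions 3,5,6,7,9,10,11,12,13,14,15,17,18,19,20,21,22,23,24,25,26,27,28,29,30,31: 00101010100011001010100001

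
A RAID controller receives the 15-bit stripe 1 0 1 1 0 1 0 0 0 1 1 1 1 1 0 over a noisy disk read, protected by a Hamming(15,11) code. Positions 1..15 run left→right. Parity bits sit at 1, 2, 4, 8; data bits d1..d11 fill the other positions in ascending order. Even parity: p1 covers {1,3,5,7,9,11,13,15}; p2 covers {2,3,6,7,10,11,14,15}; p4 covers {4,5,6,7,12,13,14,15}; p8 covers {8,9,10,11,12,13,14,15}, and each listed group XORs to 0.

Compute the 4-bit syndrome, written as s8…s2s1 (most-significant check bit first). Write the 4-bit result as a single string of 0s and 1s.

1110

s1 (pos 1,3,5,7,9,11,13,15): 1⊕1⊕0⊕0⊕0⊕1⊕1⊕0 = 0
s2 (pos 2,3,6,7,10,11,14,15): 0⊕1⊕1⊕0⊕1⊕1⊕1⊕0 = 1
s4 (pos 4,5,6,7,12,13,14,15): 1⊕0⊕1⊕0⊕1⊕1⊕1⊕0 = 1
s8 (pos 8,9,10,11,12,13,14,15): 0⊕0⊕1⊕1⊕1⊕1⊕1⊕0 = 1
Syndrome s8…s1 = 1110 → error at position 14.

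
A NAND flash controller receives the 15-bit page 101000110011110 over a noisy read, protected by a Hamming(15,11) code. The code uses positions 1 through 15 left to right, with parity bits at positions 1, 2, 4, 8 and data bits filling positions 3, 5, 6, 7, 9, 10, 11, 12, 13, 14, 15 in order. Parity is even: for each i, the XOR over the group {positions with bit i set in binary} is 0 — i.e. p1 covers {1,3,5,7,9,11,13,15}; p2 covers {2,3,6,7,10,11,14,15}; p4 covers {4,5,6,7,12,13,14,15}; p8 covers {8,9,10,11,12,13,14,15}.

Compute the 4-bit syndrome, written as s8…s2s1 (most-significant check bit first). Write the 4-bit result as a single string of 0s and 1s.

1001

s1 (pos 1,3,5,7,9,11,13,15): 1⊕1⊕0⊕1⊕0⊕1⊕1⊕0 = 1
s2 (pos 2,3,6,7,10,11,14,15): 0⊕1⊕0⊕1⊕0⊕1⊕1⊕0 = 0
s4 (pos 4,5,6,7,12,13,14,15): 0⊕0⊕0⊕1⊕1⊕1⊕1⊕0 = 0
s8 (pos 8,9,10,11,12,13,14,15): 1⊕0⊕0⊕1⊕1⊕1⊕1⊕0 = 1
Syndrome s8…s1 = 1001 → error at position 9.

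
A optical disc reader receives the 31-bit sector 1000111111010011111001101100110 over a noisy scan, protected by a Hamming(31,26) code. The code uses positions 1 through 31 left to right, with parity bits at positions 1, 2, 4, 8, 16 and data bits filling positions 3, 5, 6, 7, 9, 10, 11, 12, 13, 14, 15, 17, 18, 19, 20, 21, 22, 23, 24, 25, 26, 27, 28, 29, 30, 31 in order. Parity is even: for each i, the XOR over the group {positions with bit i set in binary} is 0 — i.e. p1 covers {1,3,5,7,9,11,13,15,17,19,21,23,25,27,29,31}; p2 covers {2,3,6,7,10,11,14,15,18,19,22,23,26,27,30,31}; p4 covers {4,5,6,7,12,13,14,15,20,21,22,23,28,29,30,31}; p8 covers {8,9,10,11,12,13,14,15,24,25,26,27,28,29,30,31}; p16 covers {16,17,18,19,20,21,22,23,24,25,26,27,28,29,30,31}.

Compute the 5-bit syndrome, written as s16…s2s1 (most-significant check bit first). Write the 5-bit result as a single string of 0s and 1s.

s1 (pos 1,3,5,7,9,11,13,15,17,19,21,23,25,27,29,31): 1⊕0⊕1⊕1⊕1⊕0⊕0⊕1⊕1⊕1⊕0⊕1⊕1⊕0⊕1⊕0 = 0
s2 (pos 2,3,6,7,10,11,14,15,18,19,22,23,26,27,30,31): 0⊕0⊕1⊕1⊕1⊕0⊕0⊕1⊕1⊕1⊕1⊕1⊕1⊕0⊕1⊕0 = 0
s4 (pos 4,5,6,7,12,13,14,15,20,21,22,23,28,29,30,31): 0⊕1⊕1⊕1⊕1⊕0⊕0⊕1⊕0⊕0⊕1⊕1⊕0⊕1⊕1⊕0 = 1
s8 (pos 8,9,10,11,12,13,14,15,24,25,26,27,28,29,30,31): 1⊕1⊕1⊕0⊕1⊕0⊕0⊕1⊕0⊕1⊕1⊕0⊕0⊕1⊕1⊕0 = 1
s16 (pos 16,17,18,19,20,21,22,23,24,25,26,27,28,29,30,31): 1⊕1⊕1⊕1⊕0⊕0⊕1⊕1⊕0⊕1⊕1⊕0⊕0⊕1⊕1⊕0 = 0
Syndrome s16…s1 = 01100 → error at position 12.

01100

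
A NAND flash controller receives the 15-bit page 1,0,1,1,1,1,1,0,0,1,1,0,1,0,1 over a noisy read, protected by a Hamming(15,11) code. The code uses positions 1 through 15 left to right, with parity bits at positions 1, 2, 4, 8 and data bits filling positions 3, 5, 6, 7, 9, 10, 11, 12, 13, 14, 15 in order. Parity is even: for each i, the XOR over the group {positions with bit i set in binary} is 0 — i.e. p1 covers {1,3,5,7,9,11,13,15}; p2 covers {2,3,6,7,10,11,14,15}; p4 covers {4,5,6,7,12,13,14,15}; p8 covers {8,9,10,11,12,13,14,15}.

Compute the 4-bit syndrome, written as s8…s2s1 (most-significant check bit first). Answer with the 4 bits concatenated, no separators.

s1 (pos 1,3,5,7,9,11,13,15): 1⊕1⊕1⊕1⊕0⊕1⊕1⊕1 = 1
s2 (pos 2,3,6,7,10,11,14,15): 0⊕1⊕1⊕1⊕1⊕1⊕0⊕1 = 0
s4 (pos 4,5,6,7,12,13,14,15): 1⊕1⊕1⊕1⊕0⊕1⊕0⊕1 = 0
s8 (pos 8,9,10,11,12,13,14,15): 0⊕0⊕1⊕1⊕0⊕1⊕0⊕1 = 0
Syndrome s8…s1 = 0001 → error at position 1.

0001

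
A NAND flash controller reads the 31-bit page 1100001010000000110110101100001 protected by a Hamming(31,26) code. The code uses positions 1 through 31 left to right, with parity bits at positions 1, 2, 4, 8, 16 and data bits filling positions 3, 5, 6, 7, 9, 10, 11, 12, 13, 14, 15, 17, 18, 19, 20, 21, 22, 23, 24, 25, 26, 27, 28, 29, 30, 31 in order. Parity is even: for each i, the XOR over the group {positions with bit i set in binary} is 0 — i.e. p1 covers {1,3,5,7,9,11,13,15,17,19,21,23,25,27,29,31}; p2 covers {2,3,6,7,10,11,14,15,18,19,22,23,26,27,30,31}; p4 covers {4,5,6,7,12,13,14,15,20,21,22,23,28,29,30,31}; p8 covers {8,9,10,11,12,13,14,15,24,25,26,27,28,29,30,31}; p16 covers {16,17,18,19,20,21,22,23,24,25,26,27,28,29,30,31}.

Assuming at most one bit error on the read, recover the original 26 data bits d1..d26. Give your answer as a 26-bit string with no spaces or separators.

s1 (pos 1,3,5,7,9,11,13,15,17,19,21,23,25,27,29,31): 1⊕0⊕0⊕1⊕1⊕0⊕0⊕0⊕1⊕0⊕1⊕1⊕1⊕0⊕0⊕1 = 0
s2 (pos 2,3,6,7,10,11,14,15,18,19,22,23,26,27,30,31): 1⊕0⊕0⊕1⊕0⊕0⊕0⊕0⊕1⊕0⊕0⊕1⊕1⊕0⊕0⊕1 = 0
s4 (pos 4,5,6,7,12,13,14,15,20,21,22,23,28,29,30,31): 0⊕0⊕0⊕1⊕0⊕0⊕0⊕0⊕1⊕1⊕0⊕1⊕0⊕0⊕0⊕1 = 1
s8 (pos 8,9,10,11,12,13,14,15,24,25,26,27,28,29,30,31): 0⊕1⊕0⊕0⊕0⊕0⊕0⊕0⊕0⊕1⊕1⊕0⊕0⊕0⊕0⊕1 = 0
s16 (pos 16,17,18,19,20,21,22,23,24,25,26,27,28,29,30,31): 0⊕1⊕1⊕0⊕1⊕1⊕0⊕1⊕0⊕1⊕1⊕0⊕0⊕0⊕0⊕1 = 0
Syndrome s16…s1 = 00100 → error at position 4.
Flip position 4: 1100001010000000110110101100001 → 1101001010000000110110101100001
Read data bits from positions 3,5,6,7,9,10,11,12,13,14,15,17,18,19,20,21,22,23,24,25,26,27,28,29,30,31: 00011000000110110101100001

00011000000110110101100001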